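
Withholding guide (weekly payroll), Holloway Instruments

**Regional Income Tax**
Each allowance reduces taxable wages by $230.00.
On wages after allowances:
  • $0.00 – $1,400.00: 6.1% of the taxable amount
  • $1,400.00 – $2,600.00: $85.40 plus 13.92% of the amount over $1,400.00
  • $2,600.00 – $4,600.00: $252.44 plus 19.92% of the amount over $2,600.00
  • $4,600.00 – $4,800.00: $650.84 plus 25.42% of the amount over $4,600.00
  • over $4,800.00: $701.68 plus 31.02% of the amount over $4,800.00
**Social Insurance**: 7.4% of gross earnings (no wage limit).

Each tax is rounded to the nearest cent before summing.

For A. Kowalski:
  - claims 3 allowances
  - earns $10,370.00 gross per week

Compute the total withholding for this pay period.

Regional Income Tax: taxable = $10,370.00 − 3×$230.00 = $9,680.00
  $701.68 + 31.02% × ($9,680.00 − $4,800.00) = $701.68 + 31.02% × $4,880.00 = $2,215.46
Social Insurance: 7.4% × $10,370.00 = $767.38
Total: $2,215.46 + $767.38 = $2,982.84

$2,982.84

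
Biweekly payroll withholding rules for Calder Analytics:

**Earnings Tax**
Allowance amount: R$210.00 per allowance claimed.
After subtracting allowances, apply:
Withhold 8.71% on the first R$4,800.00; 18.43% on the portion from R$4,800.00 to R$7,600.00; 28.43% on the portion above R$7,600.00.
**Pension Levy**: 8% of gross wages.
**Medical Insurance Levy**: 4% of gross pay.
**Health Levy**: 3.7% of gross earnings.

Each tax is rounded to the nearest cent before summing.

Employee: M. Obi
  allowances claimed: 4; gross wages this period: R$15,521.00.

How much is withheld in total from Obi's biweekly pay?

R$5,384.05

Earnings Tax: taxable = R$15,521.00 − 4×R$210.00 = R$14,681.00
  R$934.12 + 28.43% × (R$14,681.00 − R$7,600.00) = R$934.12 + 28.43% × R$7,081.00 = R$2,947.25
Pension Levy: 8% × R$15,521.00 = R$1,241.68
Medical Insurance Levy: 4% × R$15,521.00 = R$620.84
Health Levy: 3.7% × R$15,521.00 = R$574.28
Total: R$2,947.25 + R$1,241.68 + R$620.84 + R$574.28 = R$5,384.05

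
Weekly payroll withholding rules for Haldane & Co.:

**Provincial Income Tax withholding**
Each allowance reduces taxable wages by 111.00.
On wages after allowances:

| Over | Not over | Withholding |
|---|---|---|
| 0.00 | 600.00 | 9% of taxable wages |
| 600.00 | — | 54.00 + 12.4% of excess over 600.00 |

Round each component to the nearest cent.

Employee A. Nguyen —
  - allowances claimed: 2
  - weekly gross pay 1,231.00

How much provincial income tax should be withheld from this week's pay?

Provincial Income Tax: taxable = 1,231.00 − 2×111.00 = 1,009.00
  54.00 + 12.4% × (1,009.00 − 600.00) = 54.00 + 12.4% × 409.00 = 104.72

104.72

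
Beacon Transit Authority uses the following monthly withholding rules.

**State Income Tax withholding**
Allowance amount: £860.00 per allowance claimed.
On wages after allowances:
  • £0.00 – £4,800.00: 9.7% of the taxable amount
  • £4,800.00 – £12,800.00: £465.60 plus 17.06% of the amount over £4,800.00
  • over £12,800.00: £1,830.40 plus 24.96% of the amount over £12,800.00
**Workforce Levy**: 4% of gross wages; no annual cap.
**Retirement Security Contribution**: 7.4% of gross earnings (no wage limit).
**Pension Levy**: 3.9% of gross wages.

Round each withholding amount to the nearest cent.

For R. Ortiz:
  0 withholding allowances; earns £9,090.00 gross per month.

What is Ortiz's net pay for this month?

£6,501.76

State Income Tax: taxable = £9,090.00
  £465.60 + 17.06% × (£9,090.00 − £4,800.00) = £465.60 + 17.06% × £4,290.00 = £1,197.47
Workforce Levy: 4% × £9,090.00 = £363.60
Retirement Security Contribution: 7.4% × £9,090.00 = £672.66
Pension Levy: 3.9% × £9,090.00 = £354.51
Total withheld: £1,197.47 + £363.60 + £672.66 + £354.51 = £2,588.24
Net pay: £9,090.00 − £2,588.24 = £6,501.76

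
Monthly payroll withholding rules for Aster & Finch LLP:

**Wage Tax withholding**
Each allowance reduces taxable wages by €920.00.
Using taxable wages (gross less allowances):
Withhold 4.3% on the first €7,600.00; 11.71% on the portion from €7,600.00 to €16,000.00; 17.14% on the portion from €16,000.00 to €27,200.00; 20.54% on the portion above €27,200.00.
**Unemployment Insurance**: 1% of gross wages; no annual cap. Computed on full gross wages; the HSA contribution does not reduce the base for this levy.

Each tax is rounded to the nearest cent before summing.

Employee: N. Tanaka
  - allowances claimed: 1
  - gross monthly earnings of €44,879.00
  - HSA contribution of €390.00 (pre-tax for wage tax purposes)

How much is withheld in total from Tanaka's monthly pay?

€7,041.10

Wage Tax: taxable = €44,879.00 − €390.00 − 1×€920.00 = €43,569.00
  €3,230.12 + 20.54% × (€43,569.00 − €27,200.00) = €3,230.12 + 20.54% × €16,369.00 = €6,592.31
Unemployment Insurance: 1% × €44,879.00 = €448.79
Total: €6,592.31 + €448.79 = €7,041.10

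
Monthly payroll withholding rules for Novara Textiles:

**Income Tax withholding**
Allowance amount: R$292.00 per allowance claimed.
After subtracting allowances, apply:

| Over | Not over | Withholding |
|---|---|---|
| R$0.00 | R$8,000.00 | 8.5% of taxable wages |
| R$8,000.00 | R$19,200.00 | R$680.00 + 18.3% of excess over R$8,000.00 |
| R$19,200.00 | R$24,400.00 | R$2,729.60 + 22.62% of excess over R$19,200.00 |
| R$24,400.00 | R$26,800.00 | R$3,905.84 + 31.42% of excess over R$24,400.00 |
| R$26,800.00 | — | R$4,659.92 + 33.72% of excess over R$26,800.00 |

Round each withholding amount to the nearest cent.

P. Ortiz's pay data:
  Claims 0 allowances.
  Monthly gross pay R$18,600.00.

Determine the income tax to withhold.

Income Tax: taxable = R$18,600.00
  R$680.00 + 18.3% × (R$18,600.00 − R$8,000.00) = R$680.00 + 18.3% × R$10,600.00 = R$2,619.80

R$2,619.80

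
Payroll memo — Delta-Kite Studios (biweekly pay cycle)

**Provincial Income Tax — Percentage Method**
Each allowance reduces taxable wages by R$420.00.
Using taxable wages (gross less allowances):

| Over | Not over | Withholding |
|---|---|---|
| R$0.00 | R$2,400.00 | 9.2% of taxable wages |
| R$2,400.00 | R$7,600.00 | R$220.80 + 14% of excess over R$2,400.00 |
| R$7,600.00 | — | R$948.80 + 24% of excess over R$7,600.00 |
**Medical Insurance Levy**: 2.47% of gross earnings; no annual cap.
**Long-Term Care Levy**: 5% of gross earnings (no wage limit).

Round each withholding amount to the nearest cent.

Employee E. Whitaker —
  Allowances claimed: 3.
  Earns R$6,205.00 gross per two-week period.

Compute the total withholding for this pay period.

R$1,040.61

Provincial Income Tax: taxable = R$6,205.00 − 3×R$420.00 = R$4,945.00
  R$220.80 + 14% × (R$4,945.00 − R$2,400.00) = R$220.80 + 14% × R$2,545.00 = R$577.10
Medical Insurance Levy: 2.47% × R$6,205.00 = R$153.26
Long-Term Care Levy: 5% × R$6,205.00 = R$310.25
Total: R$577.10 + R$153.26 + R$310.25 = R$1,040.61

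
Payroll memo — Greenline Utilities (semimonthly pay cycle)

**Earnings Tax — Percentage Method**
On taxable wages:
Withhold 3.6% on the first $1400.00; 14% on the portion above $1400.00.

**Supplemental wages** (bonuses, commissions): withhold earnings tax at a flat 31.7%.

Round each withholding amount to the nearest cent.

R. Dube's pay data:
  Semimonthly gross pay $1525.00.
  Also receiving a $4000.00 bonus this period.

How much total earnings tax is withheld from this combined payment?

$1335.90

Earnings Tax: taxable = $1525.00
  $50.40 + 14% × ($1525.00 − $1400.00) = $50.40 + 14% × $125.00 = $67.90
Supplemental (31.7% flat on bonus): 31.7% × $4000.00 = $1268.00
Total earnings tax: $67.90 + $1268.00 = $1335.90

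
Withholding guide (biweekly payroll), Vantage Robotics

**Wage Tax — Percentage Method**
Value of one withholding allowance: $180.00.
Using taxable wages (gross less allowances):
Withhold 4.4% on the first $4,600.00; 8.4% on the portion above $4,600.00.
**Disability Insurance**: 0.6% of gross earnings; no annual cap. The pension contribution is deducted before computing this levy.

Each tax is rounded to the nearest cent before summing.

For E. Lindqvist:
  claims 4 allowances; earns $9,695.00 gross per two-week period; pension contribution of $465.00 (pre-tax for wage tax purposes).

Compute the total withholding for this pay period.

$586.22

Wage Tax: taxable = $9,695.00 − $465.00 − 4×$180.00 = $8,510.00
  $202.40 + 8.4% × ($8,510.00 − $4,600.00) = $202.40 + 8.4% × $3,910.00 = $530.84
Disability Insurance: 0.6% × $9,230.00 = $55.38
Total: $530.84 + $55.38 = $586.22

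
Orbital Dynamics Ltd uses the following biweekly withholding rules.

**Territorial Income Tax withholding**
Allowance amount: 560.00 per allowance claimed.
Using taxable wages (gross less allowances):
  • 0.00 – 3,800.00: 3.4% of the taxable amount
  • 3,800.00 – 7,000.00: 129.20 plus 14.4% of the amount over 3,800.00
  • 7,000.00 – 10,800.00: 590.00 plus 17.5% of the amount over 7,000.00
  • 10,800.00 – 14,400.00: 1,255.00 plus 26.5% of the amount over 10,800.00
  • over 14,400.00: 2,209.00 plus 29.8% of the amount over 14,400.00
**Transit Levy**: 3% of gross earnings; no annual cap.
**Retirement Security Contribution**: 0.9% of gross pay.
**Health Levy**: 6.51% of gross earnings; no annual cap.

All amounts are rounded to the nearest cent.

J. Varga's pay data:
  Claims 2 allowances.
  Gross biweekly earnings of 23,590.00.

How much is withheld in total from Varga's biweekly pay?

Territorial Income Tax: taxable = 23,590.00 − 2×560.00 = 22,470.00
  2,209.00 + 29.8% × (22,470.00 − 14,400.00) = 2,209.00 + 29.8% × 8,070.00 = 4,613.86
Transit Levy: 3% × 23,590.00 = 707.70
Retirement Security Contribution: 0.9% × 23,590.00 = 212.31
Health Levy: 6.51% × 23,590.00 = 1,535.71
Total: 4,613.86 + 707.70 + 212.31 + 1,535.71 = 7,069.58

7,069.58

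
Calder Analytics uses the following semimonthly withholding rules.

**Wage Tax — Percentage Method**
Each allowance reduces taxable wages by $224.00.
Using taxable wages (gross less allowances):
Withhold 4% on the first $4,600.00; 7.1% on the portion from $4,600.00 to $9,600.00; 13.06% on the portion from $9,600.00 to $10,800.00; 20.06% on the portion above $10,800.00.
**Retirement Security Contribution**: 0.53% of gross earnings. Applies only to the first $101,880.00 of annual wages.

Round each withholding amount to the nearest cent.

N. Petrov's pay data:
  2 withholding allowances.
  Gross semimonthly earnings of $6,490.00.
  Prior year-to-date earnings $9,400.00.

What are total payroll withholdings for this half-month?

$320.78

Wage Tax: taxable = $6,490.00 − 2×$224.00 = $6,042.00
  $184.00 + 7.1% × ($6,042.00 − $4,600.00) = $184.00 + 7.1% × $1,442.00 = $286.38
Retirement Security Contribution: 0.53% × $6,490.00 = $34.40
Total: $286.38 + $34.40 = $320.78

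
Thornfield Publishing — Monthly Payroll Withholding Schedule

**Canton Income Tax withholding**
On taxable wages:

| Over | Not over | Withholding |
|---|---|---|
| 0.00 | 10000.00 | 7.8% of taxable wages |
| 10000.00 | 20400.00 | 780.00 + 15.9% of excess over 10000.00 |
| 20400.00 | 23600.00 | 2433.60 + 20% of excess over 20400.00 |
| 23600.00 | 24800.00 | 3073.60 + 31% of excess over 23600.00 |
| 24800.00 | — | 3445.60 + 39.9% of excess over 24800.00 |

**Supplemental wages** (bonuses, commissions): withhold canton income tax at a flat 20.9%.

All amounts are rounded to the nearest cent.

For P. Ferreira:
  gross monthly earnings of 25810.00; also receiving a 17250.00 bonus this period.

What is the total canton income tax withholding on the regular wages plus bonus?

7453.84

Canton Income Tax: taxable = 25810.00
  3445.60 + 39.9% × (25810.00 − 24800.00) = 3445.60 + 39.9% × 1010.00 = 3848.59
Supplemental (20.9% flat on bonus): 20.9% × 17250.00 = 3605.25
Total canton income tax: 3848.59 + 3605.25 = 7453.84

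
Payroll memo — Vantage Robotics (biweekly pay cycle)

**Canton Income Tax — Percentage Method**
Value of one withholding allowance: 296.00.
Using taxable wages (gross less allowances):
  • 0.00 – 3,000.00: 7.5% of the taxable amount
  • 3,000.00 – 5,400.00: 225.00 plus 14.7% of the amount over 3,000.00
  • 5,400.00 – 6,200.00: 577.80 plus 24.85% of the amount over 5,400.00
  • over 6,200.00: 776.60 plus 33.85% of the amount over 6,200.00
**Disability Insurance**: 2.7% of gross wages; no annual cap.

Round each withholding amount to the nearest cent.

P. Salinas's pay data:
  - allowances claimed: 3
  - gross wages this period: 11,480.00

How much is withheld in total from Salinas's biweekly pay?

Canton Income Tax: taxable = 11,480.00 − 3×296.00 = 10,592.00
  776.60 + 33.85% × (10,592.00 − 6,200.00) = 776.60 + 33.85% × 4,392.00 = 2,263.29
Disability Insurance: 2.7% × 11,480.00 = 309.96
Total: 2,263.29 + 309.96 = 2,573.25

2,573.25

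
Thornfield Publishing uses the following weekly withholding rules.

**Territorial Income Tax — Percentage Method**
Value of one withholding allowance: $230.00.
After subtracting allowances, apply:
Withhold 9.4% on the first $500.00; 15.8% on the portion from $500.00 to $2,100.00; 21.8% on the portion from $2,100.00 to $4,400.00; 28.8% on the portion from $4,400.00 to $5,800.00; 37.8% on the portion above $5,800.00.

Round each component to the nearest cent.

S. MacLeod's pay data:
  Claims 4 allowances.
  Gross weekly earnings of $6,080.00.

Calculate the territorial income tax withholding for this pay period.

Territorial Income Tax: taxable = $6,080.00 − 4×$230.00 = $5,160.00
  $801.20 + 28.8% × ($5,160.00 − $4,400.00) = $801.20 + 28.8% × $760.00 = $1,020.08

$1,020.08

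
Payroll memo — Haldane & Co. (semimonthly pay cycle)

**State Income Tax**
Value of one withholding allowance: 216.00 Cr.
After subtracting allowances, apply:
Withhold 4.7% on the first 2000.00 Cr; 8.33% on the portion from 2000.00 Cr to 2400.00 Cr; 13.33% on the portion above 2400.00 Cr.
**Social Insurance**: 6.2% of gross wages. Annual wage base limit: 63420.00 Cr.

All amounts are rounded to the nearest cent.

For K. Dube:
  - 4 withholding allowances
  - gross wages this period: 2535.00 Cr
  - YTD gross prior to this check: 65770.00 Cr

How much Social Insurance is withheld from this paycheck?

0.00 Cr

Social Insurance: YTD 65770.00 Cr ≥ cap 63420.00 Cr → 0.00 Cr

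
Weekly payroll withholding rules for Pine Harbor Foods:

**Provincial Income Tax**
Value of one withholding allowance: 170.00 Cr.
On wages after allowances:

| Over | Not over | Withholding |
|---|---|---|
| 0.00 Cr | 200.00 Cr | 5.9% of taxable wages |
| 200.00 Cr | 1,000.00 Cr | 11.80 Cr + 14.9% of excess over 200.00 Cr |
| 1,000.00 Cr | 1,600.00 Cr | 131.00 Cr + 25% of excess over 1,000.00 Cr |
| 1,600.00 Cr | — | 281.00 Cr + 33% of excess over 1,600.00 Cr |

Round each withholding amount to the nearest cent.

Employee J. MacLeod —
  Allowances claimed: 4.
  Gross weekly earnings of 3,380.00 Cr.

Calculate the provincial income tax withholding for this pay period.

644.00 Cr

Provincial Income Tax: taxable = 3,380.00 Cr − 4×170.00 Cr = 2,700.00 Cr
  281.00 Cr + 33% × (2,700.00 Cr − 1,600.00 Cr) = 281.00 Cr + 33% × 1,100.00 Cr = 644.00 Cr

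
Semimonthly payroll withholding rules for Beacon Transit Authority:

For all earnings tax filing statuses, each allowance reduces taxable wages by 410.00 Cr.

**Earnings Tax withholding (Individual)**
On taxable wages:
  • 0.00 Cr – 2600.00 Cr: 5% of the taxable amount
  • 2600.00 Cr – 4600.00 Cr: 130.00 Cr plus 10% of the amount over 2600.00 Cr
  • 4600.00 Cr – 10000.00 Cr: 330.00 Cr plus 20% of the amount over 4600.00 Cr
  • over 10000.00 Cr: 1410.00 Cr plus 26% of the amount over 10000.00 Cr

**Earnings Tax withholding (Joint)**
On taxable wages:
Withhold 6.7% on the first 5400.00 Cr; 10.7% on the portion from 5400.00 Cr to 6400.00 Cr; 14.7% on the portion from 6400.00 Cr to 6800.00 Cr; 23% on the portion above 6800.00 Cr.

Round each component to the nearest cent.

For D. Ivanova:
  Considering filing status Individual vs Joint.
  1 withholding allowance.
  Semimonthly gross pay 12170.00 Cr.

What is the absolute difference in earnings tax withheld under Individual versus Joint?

199.20 Cr

Earnings Tax (Individual): taxable = 12170.00 Cr − 1×410.00 Cr = 11760.00 Cr
  1410.00 Cr + 26% × (11760.00 Cr − 10000.00 Cr) = 1410.00 Cr + 26% × 1760.00 Cr = 1867.60 Cr
Earnings Tax (Joint): taxable = 12170.00 Cr − 1×410.00 Cr = 11760.00 Cr
  527.60 Cr + 23% × (11760.00 Cr − 6800.00 Cr) = 527.60 Cr + 23% × 4960.00 Cr = 1668.40 Cr
Difference: |1867.60 Cr − 1668.40 Cr| = 199.20 Cr (higher under Individual)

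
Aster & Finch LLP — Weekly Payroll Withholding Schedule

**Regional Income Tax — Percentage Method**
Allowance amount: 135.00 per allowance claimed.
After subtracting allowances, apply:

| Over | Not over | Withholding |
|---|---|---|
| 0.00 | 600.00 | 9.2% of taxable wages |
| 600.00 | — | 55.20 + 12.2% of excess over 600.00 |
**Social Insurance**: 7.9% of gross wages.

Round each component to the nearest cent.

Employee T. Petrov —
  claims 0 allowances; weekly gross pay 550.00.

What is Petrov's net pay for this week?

Regional Income Tax: taxable = 550.00
  9.2% × 550.00 = 50.60
Social Insurance: 7.9% × 550.00 = 43.45
Total withheld: 50.60 + 43.45 = 94.05
Net pay: 550.00 − 94.05 = 455.95

455.95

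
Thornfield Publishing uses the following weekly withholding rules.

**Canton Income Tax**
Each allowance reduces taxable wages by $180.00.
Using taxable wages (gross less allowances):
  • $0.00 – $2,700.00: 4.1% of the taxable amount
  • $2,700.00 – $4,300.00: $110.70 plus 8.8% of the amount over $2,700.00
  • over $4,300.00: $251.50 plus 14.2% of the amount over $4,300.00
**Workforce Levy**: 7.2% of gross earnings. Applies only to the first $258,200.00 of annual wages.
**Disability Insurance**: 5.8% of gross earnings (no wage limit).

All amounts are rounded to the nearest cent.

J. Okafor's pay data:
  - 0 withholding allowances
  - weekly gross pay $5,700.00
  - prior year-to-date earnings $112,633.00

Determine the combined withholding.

Canton Income Tax: taxable = $5,700.00
  $251.50 + 14.2% × ($5,700.00 − $4,300.00) = $251.50 + 14.2% × $1,400.00 = $450.30
Workforce Levy: 7.2% × $5,700.00 = $410.40
Disability Insurance: 5.8% × $5,700.00 = $330.60
Total: $450.30 + $410.40 + $330.60 = $1,191.30

$1,191.30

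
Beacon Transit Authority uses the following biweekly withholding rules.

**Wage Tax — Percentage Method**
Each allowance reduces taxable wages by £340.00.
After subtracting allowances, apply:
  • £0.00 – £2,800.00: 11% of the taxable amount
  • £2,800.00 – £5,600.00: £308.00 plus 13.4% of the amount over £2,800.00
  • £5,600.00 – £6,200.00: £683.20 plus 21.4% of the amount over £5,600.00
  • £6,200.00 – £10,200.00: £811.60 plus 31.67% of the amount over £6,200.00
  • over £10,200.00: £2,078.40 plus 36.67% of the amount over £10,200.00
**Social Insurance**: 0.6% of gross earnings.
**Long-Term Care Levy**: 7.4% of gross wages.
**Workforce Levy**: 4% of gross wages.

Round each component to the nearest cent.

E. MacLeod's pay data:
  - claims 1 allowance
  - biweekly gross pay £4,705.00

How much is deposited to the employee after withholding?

£3,622.69

Wage Tax: taxable = £4,705.00 − 1×£340.00 = £4,365.00
  £308.00 + 13.4% × (£4,365.00 − £2,800.00) = £308.00 + 13.4% × £1,565.00 = £517.71
Social Insurance: 0.6% × £4,705.00 = £28.23
Long-Term Care Levy: 7.4% × £4,705.00 = £348.17
Workforce Levy: 4% × £4,705.00 = £188.20
Total withheld: £517.71 + £28.23 + £348.17 + £188.20 = £1,082.31
Net pay: £4,705.00 − £1,082.31 = £3,622.69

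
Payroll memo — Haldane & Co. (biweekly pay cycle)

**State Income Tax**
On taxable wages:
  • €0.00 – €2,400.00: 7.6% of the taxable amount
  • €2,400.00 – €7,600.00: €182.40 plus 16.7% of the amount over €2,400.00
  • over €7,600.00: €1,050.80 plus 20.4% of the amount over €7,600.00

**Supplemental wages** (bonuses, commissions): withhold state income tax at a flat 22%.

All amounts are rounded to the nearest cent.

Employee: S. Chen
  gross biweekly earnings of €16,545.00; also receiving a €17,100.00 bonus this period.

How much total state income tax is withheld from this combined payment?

€6,637.58

State Income Tax: taxable = €16,545.00
  €1,050.80 + 20.4% × (€16,545.00 − €7,600.00) = €1,050.80 + 20.4% × €8,945.00 = €2,875.58
Supplemental (22% flat on bonus): 22% × €17,100.00 = €3,762.00
Total state income tax: €2,875.58 + €3,762.00 = €6,637.58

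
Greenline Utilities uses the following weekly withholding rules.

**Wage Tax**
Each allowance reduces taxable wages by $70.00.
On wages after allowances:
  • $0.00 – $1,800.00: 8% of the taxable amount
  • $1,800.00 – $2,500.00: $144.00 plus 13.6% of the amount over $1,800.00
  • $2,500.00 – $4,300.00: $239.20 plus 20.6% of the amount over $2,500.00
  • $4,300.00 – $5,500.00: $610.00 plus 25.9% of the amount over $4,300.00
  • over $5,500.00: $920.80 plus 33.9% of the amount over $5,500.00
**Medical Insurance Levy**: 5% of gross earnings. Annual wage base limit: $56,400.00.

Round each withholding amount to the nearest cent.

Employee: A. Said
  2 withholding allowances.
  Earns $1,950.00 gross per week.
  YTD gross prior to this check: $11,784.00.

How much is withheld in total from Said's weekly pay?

$242.86

Wage Tax: taxable = $1,950.00 − 2×$70.00 = $1,810.00
  $144.00 + 13.6% × ($1,810.00 − $1,800.00) = $144.00 + 13.6% × $10.00 = $145.36
Medical Insurance Levy: 5% × $1,950.00 = $97.50
Total: $145.36 + $97.50 = $242.86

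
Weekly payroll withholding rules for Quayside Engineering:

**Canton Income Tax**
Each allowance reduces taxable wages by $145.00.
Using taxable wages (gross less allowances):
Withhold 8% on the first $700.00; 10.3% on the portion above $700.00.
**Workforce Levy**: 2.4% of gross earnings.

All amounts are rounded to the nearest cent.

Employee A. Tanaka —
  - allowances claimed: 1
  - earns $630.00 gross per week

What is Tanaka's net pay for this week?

$576.08

Canton Income Tax: taxable = $630.00 − 1×$145.00 = $485.00
  8% × $485.00 = $38.80
Workforce Levy: 2.4% × $630.00 = $15.12
Total withheld: $38.80 + $15.12 = $53.92
Net pay: $630.00 − $53.92 = $576.08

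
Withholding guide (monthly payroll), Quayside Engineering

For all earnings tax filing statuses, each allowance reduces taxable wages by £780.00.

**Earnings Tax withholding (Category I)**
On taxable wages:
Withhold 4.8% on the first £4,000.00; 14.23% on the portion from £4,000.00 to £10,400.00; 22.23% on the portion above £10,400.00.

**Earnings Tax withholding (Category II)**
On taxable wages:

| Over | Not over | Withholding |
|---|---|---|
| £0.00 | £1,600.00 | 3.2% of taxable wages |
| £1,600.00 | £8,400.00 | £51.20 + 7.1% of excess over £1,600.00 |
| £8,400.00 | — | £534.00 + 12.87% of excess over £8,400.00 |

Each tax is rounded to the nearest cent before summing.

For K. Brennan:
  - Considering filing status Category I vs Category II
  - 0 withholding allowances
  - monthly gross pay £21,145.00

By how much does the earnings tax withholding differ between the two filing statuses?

Earnings Tax (Category I): taxable = £21,145.00
  £1,102.72 + 22.23% × (£21,145.00 − £10,400.00) = £1,102.72 + 22.23% × £10,745.00 = £3,491.33
Earnings Tax (Category II): taxable = £21,145.00
  £534.00 + 12.87% × (£21,145.00 − £8,400.00) = £534.00 + 12.87% × £12,745.00 = £2,174.28
Difference: |£3,491.33 − £2,174.28| = £1,317.05 (higher under Category I)

£1,317.05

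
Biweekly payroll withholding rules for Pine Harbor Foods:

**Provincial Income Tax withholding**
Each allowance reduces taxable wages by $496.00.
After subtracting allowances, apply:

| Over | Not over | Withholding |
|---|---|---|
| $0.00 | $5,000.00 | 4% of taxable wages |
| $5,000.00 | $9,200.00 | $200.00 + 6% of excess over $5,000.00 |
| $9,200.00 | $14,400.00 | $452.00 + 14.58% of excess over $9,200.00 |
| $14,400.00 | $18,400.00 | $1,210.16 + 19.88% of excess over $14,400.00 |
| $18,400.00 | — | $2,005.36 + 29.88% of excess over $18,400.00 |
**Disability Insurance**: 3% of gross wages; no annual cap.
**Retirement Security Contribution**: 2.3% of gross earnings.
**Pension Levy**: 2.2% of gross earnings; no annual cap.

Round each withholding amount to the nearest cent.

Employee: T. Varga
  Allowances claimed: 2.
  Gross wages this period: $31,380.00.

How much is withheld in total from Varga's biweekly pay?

Provincial Income Tax: taxable = $31,380.00 − 2×$496.00 = $30,388.00
  $2,005.36 + 29.88% × ($30,388.00 − $18,400.00) = $2,005.36 + 29.88% × $11,988.00 = $5,587.37
Disability Insurance: 3% × $31,380.00 = $941.40
Retirement Security Contribution: 2.3% × $31,380.00 = $721.74
Pension Levy: 2.2% × $31,380.00 = $690.36
Total: $5,587.37 + $941.40 + $721.74 + $690.36 = $7,940.87

$7,940.87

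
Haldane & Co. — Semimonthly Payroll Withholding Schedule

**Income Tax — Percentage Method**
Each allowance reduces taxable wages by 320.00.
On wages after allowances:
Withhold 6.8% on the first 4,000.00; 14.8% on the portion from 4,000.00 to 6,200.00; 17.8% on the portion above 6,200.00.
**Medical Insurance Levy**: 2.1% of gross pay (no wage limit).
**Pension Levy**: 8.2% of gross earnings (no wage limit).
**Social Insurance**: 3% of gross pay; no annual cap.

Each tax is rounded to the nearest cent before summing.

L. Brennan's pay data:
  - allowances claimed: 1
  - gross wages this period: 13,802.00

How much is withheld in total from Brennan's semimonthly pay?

Income Tax: taxable = 13,802.00 − 1×320.00 = 13,482.00
  597.60 + 17.8% × (13,482.00 − 6,200.00) = 597.60 + 17.8% × 7,282.00 = 1,893.80
Medical Insurance Levy: 2.1% × 13,802.00 = 289.84
Pension Levy: 8.2% × 13,802.00 = 1,131.76
Social Insurance: 3% × 13,802.00 = 414.06
Total: 1,893.80 + 289.84 + 1,131.76 + 414.06 = 3,729.46

3,729.46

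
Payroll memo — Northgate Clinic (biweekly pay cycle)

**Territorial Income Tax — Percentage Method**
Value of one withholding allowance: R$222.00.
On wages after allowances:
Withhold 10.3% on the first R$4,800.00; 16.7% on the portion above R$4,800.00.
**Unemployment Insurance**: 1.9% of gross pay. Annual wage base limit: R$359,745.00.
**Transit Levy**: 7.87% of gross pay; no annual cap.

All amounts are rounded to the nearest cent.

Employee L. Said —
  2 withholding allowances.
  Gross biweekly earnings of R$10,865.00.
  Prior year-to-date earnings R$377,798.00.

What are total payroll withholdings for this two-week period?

Territorial Income Tax: taxable = R$10,865.00 − 2×R$222.00 = R$10,421.00
  R$494.40 + 16.7% × (R$10,421.00 − R$4,800.00) = R$494.40 + 16.7% × R$5,621.00 = R$1,433.11
Unemployment Insurance: YTD R$377,798.00 ≥ cap R$359,745.00 → R$0.00
Transit Levy: 7.87% × R$10,865.00 = R$855.08
Total: R$1,433.11 + R$0.00 + R$855.08 = R$2,288.19

R$2,288.19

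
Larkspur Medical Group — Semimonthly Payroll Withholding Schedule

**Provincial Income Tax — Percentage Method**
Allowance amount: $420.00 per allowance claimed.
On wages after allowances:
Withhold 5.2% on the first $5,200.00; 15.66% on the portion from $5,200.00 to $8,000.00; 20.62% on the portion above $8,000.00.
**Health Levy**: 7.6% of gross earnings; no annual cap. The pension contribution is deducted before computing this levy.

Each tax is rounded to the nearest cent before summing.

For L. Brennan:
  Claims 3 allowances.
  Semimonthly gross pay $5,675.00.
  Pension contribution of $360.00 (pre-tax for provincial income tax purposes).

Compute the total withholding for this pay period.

Provincial Income Tax: taxable = $5,675.00 − $360.00 − 3×$420.00 = $4,055.00
  5.2% × $4,055.00 = $210.86
Health Levy: 7.6% × $5,315.00 = $403.94
Total: $210.86 + $403.94 = $614.80

$614.80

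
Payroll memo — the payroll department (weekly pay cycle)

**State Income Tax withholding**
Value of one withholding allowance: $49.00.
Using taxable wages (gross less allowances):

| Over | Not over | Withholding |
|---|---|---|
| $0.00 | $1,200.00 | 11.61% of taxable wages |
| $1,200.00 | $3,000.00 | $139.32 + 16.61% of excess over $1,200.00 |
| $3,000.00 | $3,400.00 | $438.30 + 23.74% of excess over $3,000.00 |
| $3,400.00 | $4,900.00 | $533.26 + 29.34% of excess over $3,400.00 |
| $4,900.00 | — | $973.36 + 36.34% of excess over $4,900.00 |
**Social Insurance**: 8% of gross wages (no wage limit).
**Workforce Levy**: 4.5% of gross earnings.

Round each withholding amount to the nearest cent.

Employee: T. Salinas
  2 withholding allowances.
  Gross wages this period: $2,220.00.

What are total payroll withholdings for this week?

State Income Tax: taxable = $2,220.00 − 2×$49.00 = $2,122.00
  $139.32 + 16.61% × ($2,122.00 − $1,200.00) = $139.32 + 16.61% × $922.00 = $292.46
Social Insurance: 8% × $2,220.00 = $177.60
Workforce Levy: 4.5% × $2,220.00 = $99.90
Total: $292.46 + $177.60 + $99.90 = $569.96

$569.96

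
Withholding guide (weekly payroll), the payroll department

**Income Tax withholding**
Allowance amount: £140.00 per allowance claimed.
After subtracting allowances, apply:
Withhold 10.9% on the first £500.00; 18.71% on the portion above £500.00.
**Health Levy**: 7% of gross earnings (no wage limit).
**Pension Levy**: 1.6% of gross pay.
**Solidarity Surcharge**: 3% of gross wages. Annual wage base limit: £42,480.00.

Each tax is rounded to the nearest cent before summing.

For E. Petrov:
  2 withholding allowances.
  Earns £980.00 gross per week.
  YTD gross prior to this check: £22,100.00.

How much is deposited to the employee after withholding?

Income Tax: taxable = £980.00 − 2×£140.00 = £700.00
  £54.50 + 18.71% × (£700.00 − £500.00) = £54.50 + 18.71% × £200.00 = £91.92
Health Levy: 7% × £980.00 = £68.60
Pension Levy: 1.6% × £980.00 = £15.68
Solidarity Surcharge: 3% × £980.00 = £29.40
Total withheld: £91.92 + £68.60 + £15.68 + £29.40 = £205.60
Net pay: £980.00 − £205.60 = £774.40

£774.40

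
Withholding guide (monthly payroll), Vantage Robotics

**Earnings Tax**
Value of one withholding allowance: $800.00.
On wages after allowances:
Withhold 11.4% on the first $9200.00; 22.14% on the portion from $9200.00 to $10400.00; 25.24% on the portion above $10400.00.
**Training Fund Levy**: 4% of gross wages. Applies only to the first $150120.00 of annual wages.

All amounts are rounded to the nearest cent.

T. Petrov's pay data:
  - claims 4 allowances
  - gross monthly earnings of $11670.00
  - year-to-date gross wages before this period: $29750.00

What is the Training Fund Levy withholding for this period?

$466.80

Training Fund Levy: 4% × $11670.00 = $466.80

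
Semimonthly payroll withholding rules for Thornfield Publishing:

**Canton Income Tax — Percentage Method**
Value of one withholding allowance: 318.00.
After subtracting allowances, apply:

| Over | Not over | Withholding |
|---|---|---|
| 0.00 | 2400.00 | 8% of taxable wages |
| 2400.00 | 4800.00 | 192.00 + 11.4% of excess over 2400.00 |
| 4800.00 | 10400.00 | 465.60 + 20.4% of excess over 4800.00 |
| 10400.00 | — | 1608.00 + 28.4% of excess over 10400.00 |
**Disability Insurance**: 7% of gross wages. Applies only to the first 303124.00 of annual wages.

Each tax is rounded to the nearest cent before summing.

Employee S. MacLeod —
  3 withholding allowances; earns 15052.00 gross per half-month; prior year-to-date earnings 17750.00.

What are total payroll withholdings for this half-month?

3711.87

Canton Income Tax: taxable = 15052.00 − 3×318.00 = 14098.00
  1608.00 + 28.4% × (14098.00 − 10400.00) = 1608.00 + 28.4% × 3698.00 = 2658.23
Disability Insurance: 7% × 15052.00 = 1053.64
Total: 2658.23 + 1053.64 = 3711.87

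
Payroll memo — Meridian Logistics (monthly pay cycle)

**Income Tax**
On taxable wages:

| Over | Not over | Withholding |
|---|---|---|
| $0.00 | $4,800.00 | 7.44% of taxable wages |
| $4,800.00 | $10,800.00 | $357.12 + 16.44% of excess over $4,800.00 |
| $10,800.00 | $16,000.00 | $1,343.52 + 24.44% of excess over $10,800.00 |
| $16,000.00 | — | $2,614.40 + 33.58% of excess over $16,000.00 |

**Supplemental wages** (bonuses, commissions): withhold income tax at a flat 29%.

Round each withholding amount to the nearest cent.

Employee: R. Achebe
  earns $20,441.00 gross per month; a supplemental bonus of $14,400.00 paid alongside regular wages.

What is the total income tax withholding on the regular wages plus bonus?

$8,281.69

Income Tax: taxable = $20,441.00
  $2,614.40 + 33.58% × ($20,441.00 − $16,000.00) = $2,614.40 + 33.58% × $4,441.00 = $4,105.69
Supplemental (29% flat on bonus): 29% × $14,400.00 = $4,176.00
Total income tax: $4,105.69 + $4,176.00 = $8,281.69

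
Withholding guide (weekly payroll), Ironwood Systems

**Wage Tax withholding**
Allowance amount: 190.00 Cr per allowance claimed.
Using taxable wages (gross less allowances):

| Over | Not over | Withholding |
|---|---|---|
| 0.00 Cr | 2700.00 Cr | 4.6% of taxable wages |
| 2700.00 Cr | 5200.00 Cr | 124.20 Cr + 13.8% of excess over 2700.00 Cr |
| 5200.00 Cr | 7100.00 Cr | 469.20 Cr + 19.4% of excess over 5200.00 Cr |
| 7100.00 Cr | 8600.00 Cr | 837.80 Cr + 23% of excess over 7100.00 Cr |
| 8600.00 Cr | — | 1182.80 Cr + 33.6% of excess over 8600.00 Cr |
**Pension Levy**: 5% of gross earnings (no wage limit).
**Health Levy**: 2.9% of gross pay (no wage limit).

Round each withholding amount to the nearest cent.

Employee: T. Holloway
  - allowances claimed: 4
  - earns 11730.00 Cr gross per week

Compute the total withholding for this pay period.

2905.79 Cr

Wage Tax: taxable = 11730.00 Cr − 4×190.00 Cr = 10970.00 Cr
  1182.80 Cr + 33.6% × (10970.00 Cr − 8600.00 Cr) = 1182.80 Cr + 33.6% × 2370.00 Cr = 1979.12 Cr
Pension Levy: 5% × 11730.00 Cr = 586.50 Cr
Health Levy: 2.9% × 11730.00 Cr = 340.17 Cr
Total: 1979.12 Cr + 586.50 Cr + 340.17 Cr = 2905.79 Cr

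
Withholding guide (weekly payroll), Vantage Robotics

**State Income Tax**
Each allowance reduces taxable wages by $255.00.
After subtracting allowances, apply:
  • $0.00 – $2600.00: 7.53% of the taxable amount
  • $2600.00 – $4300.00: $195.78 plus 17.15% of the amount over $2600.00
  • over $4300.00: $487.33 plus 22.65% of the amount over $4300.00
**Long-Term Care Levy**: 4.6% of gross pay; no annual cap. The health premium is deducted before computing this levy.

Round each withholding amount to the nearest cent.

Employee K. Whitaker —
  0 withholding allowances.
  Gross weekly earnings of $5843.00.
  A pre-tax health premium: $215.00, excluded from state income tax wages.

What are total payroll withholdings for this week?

$1047.01

State Income Tax: taxable = $5843.00 − $215.00 = $5628.00
  $487.33 + 22.65% × ($5628.00 − $4300.00) = $487.33 + 22.65% × $1328.00 = $788.12
Long-Term Care Levy: 4.6% × $5628.00 = $258.89
Total: $788.12 + $258.89 = $1047.01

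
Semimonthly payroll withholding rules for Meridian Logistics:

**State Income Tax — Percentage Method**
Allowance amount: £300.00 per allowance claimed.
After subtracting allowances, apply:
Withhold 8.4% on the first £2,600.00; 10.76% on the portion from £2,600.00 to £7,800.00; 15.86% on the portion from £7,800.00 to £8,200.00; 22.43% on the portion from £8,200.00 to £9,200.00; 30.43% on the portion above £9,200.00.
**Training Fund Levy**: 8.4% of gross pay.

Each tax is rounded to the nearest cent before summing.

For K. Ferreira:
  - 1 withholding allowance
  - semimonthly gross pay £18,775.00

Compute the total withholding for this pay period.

State Income Tax: taxable = £18,775.00 − 1×£300.00 = £18,475.00
  £1,065.66 + 30.43% × (£18,475.00 − £9,200.00) = £1,065.66 + 30.43% × £9,275.00 = £3,888.04
Training Fund Levy: 8.4% × £18,775.00 = £1,577.10
Total: £3,888.04 + £1,577.10 = £5,465.14

£5,465.14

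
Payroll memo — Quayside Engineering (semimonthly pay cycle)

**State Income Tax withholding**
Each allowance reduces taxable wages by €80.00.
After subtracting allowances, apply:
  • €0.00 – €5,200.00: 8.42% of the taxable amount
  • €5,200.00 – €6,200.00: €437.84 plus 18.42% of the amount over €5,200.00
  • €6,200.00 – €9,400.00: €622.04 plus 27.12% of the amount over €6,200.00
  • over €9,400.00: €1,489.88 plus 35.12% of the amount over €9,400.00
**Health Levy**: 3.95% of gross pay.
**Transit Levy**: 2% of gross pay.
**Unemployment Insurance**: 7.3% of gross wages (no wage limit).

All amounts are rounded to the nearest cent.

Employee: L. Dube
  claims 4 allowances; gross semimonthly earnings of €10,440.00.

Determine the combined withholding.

State Income Tax: taxable = €10,440.00 − 4×€80.00 = €10,120.00
  €1,489.88 + 35.12% × (€10,120.00 − €9,400.00) = €1,489.88 + 35.12% × €720.00 = €1,742.74
Health Levy: 3.95% × €10,440.00 = €412.38
Transit Levy: 2% × €10,440.00 = €208.80
Unemployment Insurance: 7.3% × €10,440.00 = €762.12
Total: €1,742.74 + €412.38 + €208.80 + €762.12 = €3,126.04

€3,126.04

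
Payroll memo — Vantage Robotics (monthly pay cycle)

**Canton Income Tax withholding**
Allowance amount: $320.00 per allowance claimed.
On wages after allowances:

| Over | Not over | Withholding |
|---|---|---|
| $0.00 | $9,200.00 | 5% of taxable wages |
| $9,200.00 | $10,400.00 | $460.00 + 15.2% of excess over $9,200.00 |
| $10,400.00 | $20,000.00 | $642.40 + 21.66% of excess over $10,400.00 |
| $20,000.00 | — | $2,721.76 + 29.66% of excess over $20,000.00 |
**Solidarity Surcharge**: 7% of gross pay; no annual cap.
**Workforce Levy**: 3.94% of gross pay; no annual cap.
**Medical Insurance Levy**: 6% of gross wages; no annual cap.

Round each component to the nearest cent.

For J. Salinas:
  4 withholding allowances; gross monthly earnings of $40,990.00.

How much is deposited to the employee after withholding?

Canton Income Tax: taxable = $40,990.00 − 4×$320.00 = $39,710.00
  $2,721.76 + 29.66% × ($39,710.00 − $20,000.00) = $2,721.76 + 29.66% × $19,710.00 = $8,567.75
Solidarity Surcharge: 7% × $40,990.00 = $2,869.30
Workforce Levy: 3.94% × $40,990.00 = $1,615.01
Medical Insurance Levy: 6% × $40,990.00 = $2,459.40
Total withheld: $8,567.75 + $2,869.30 + $1,615.01 + $2,459.40 = $15,511.46
Net pay: $40,990.00 − $15,511.46 = $25,478.54

$25,478.54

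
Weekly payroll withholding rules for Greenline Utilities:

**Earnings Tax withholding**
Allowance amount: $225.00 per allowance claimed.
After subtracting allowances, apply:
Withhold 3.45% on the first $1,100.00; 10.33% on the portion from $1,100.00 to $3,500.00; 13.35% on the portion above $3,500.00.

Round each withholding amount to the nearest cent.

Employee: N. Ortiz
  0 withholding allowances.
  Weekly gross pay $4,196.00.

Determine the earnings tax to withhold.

$378.79

Earnings Tax: taxable = $4,196.00
  $285.87 + 13.35% × ($4,196.00 − $3,500.00) = $285.87 + 13.35% × $696.00 = $378.79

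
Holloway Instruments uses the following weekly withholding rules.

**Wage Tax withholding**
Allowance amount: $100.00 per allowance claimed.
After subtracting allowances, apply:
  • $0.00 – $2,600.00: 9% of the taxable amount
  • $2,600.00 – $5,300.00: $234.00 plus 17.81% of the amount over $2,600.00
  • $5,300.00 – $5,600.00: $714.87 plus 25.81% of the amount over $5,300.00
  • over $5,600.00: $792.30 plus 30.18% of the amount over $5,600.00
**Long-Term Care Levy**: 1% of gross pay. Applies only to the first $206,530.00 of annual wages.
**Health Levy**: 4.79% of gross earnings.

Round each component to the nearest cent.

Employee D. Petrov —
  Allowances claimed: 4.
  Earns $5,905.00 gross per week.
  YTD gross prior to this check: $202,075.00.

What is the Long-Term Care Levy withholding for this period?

Long-Term Care Levy: cap $206,530.00 − YTD $202,075.00 = $4,455.00 subject; 1% × $4,455.00 = $44.55

$44.55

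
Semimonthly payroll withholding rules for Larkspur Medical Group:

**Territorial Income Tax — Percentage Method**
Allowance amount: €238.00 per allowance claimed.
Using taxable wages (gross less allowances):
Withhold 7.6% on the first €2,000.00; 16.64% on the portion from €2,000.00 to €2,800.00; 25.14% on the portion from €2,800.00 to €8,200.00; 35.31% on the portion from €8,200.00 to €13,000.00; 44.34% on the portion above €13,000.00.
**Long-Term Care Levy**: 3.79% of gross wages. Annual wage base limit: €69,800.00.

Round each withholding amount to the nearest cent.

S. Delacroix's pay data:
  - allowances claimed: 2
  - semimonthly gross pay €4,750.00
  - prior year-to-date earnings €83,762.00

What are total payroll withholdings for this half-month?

€655.68

Territorial Income Tax: taxable = €4,750.00 − 2×€238.00 = €4,274.00
  €285.12 + 25.14% × (€4,274.00 − €2,800.00) = €285.12 + 25.14% × €1,474.00 = €655.68
Long-Term Care Levy: YTD €83,762.00 ≥ cap €69,800.00 → €0.00
Total: €655.68 + €0.00 = €655.68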